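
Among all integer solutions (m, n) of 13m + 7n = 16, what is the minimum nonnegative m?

5

gcd(13, 7) = 1.
1 divides 16, so solutions exist.
By Bézout, 13×(-1) + 7×(2) = 1.
Scale by 16/1 = 16: (m₀, n₀) = (-16, 32).
General solution: m = -16 + 7t, n = 32 - 13t for integer t.
m ≥ 0: smallest is -16 mod 7 = 5 (at t = 3), with n = -7.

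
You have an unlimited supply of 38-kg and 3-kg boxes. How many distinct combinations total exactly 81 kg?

Need nonnegative integers with 38j + 3k = 81.
gcd(38, 3) = 1, and 38·(-1) + 3·(13) = 1.
So (j₀, k₀) = (-81, 1053); general j = -81 + 3t, k = 1053 - 38t.
j ≥ 0 ⇒ t ≥ 27; k ≥ 0 ⇒ t ≤ 27. That's 1 value of t.

1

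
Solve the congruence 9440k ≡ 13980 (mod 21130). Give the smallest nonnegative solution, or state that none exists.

gcd(21130, 9440):
  21130 = 2·9440 + 2250
  9440 = 4·2250 + 440
  2250 = 5·440 + 50
  440 = 8·50 + 40
  50 = 1·40 + 10
  40 = 4·10
so gcd(21130, 9440) = 10.
10 divides 13980, so solutions exist.
Back-substitute for Bézout coefficients:
  10 = 50 - 1·40
  ... = 9440·(-432) + 21130·(193)
So 9440·(-432) ≡ 10 (mod 21130); multiply by 1398: k ≡ -603936 (mod 2113).
Smallest nonnegative: k = -603936 mod 2113 = 382.

382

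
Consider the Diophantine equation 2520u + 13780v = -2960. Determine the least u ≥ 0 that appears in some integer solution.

141

gcd(13780, 2520) = 20.
20 divides -2960, so solutions exist.
By Bézout, 2520·(-257) + 13780·(47) = 20.
Scale by -2960/20 = -148: (u₀, v₀) = (38036, -6956).
General solution: u = 38036 + 689t, v = -6956 - 126t for integer t.
u ≥ 0: smallest is 38036 mod 689 = 141 (at t = -55), with v = -26.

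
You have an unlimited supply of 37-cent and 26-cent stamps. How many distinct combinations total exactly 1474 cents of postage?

2

Need nonnegative integers with 37j + 26k = 1474.
gcd(37, 26) = 1, and 37·(-7) + 26·(10) = 1.
So (j₀, k₀) = (-10318, 14740); general j = -10318 + 26t, k = 14740 - 37t.
j ≥ 0 ⇒ t ≥ 397; k ≥ 0 ⇒ t ≤ 398. That's 2 values of t.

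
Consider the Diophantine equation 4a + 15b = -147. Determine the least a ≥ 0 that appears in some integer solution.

gcd(15, 4) = 1.
1 divides -147, so solutions exist.
By Bézout, 4×(4) + 15×(-1) = 1.
Scale by -147/1 = -147: (a₀, b₀) = (-588, 147).
General solution: a = -588 + 15t, b = 147 - 4t for integer t.
a ≥ 0: smallest is -588 mod 15 = 12 (at t = 40), with b = -13.

12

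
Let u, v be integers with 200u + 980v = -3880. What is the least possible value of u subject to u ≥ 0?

10

gcd(980, 200) = 20  (980 = 4×200 + 180, 200 = 1×180 + 20, 180 = 9×20).
20 divides -3880, so solutions exist.
Back-substituting, 200×(5) + 980×(-1) = 20.
Scale by -3880/20 = -194: (u₀, v₀) = (-970, 194).
General solution: u = -970 + 49t, v = 194 - 10t for integer t.
u ≥ 0: smallest is -970 mod 49 = 10 (at t = 20), with v = -6.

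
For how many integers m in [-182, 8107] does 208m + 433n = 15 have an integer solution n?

19

gcd(433, 208):
  433 = 2·208 + 17
  208 = 12·17 + 4
  17 = 4·4 + 1
  4 = 4·1
so gcd(433, 208) = 1.
Back-substitute for Bézout coefficients:
  1 = 17 - 4·4
  ... = 208·(-102) + 433·(49)
Scale by 15: particular solution (-1530, 735); reduce m mod 433: (202, -97).
General solution: m = 202 + 433t, n = -97 - 208t for integer t.
-182 ≤ 202 + 433t ≤ 8107 gives t ∈ [0, 18], which is 19 values.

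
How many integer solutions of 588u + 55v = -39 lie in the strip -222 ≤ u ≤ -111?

2

gcd(588, 55):
  588 = 10*55 + 38
  55 = 1*38 + 17
  38 = 2*17 + 4
  17 = 4*4 + 1
  4 = 4*1
so gcd(588, 55) = 1.
Back-substitute for Bézout coefficients:
  1 = 17 - 4*4
  ... = 588*(-13) + 55*(139)
Scale by -39: particular solution (507, -5421); reduce u mod 55: (12, -129).
General solution: u = 12 + 55t, v = -129 - 588t for integer t.
-222 ≤ 12 + 55t ≤ -111 gives t ∈ [-4, -3], which is 2 values.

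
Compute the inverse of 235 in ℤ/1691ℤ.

gcd(1691, 235):
  1691 = 7*235 + 46
  235 = 5*46 + 5
  46 = 9*5 + 1
  5 = 5*1
so gcd(1691, 235) = 1.
Back-substitute for Bézout coefficients:
  1 = 46 - 9*5
  ... = 235*(-331) + 1691*(46)
So 235*-331 ≡ 1 (mod 1691), and -331 mod 1691 = 1360.

1360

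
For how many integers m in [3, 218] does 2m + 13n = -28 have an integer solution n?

16

gcd(13, 2) = 1.
By Bézout, 2·(-6) + 13·(1) = 1.
Particular solution: (12, -4).
General solution: m = 12 + 13t, n = -4 - 2t for integer t.
3 ≤ 12 + 13t ≤ 218 gives t ∈ [0, 15], which is 16 values.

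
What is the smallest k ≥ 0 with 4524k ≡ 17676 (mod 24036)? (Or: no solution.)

gcd(24036, 4524) = 12  (24036 = 5·4524 + 1416, 4524 = 3·1416 + 276, 1416 = 5·276 + 36, 276 = 7·36 + 24, 36 = 1·24 + 12, 24 = 2·12).
12 divides 17676, so solutions exist.
Back-substituting, 4524·(-696) + 24036·(131) = 12.
So 4524·(-696) ≡ 12 (mod 24036); multiply by 1473: k ≡ -1025208 (mod 2003).
Smallest nonnegative: k = -1025208 mod 2003 = 328.

328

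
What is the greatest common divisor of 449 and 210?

1

gcd(449, 210) = 1  (449 = 2·210 + 29, 210 = 7·29 + 7, 29 = 4·7 + 1, 7 = 7·1).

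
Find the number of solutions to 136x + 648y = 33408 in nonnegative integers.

3

gcd(648, 136) = 8  (648 = 4×136 + 104, 136 = 1×104 + 32, 104 = 3×32 + 8, 32 = 4×8).
Back-substituting, 136×(-19) + 648×(4) = 8.
Scale by 4176: one solution is (-79344, 16704). Reduce x mod 81: (36, 44).
General: x = 36 + 81t, y = 44 - 17t.
x ≥ 0 ⇒ t ≥ 0; y ≥ 0 ⇒ t ≤ 2. So t ∈ [0, 2]: 3 solutions.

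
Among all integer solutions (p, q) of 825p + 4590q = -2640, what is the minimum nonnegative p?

gcd(4590, 825) = 15.
15 divides -2640, so solutions exist.
By Bézout, 825·(-89) + 4590·(16) = 15.
Scale by -2640/15 = -176: (p₀, q₀) = (15664, -2816).
General solution: p = 15664 + 306t, q = -2816 - 55t for integer t.
p ≥ 0: smallest is 15664 mod 306 = 58 (at t = -51), with q = -11.

58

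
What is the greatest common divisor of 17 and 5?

1

gcd(17, 5):
  17 = 3*5 + 2
  5 = 2*2 + 1
  2 = 2*1
so gcd(17, 5) = 1.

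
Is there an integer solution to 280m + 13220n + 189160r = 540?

yes

gcd(13220, 280) = 20.
gcd(20, 189160) = 20.
20 divides 540, so integer solutions exist.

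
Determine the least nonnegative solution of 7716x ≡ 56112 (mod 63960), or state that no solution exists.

gcd(63960, 7716) = 12.
12 divides 56112, so solutions exist.
By Bézout, 7716*(-1003) + 63960*(121) = 12.
So 7716*(-1003) ≡ 12 (mod 63960); multiply by 4676: x ≡ -4690028 (mod 5330).
Smallest nonnegative: x = -4690028 mod 5330 = 372.

372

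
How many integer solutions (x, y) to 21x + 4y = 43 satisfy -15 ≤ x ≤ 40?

gcd(21, 4) = 1.
By Bézout, 21×(1) + 4×(-5) = 1.
Particular solution: (3, -5).
General solution: x = 3 + 4t, y = -5 - 21t for integer t.
-15 ≤ 3 + 4t ≤ 40 gives t ∈ [-4, 9], which is 14 values.

14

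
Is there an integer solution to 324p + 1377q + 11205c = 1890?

yes

gcd(1377, 324) = 81.
gcd(81, 11205) = 27.
27 divides 1890, so integer solutions exist.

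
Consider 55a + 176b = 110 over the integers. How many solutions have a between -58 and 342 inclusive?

gcd(176, 55) = 11.
By Bézout, 55×(-3) + 176×(1) = 11.
Particular solution: (2, 0).
General solution: a = 2 + 16t, b = 0 - 5t for integer t.
-58 ≤ 2 + 16t ≤ 342 gives t ∈ [-3, 21], which is 25 values.

25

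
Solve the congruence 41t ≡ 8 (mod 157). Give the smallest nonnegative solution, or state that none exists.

gcd(157, 41):
  157 = 3·41 + 34
  41 = 1·34 + 7
  34 = 4·7 + 6
  7 = 1·6 + 1
  6 = 6·1
so gcd(157, 41) = 1.
1 divides 8, so solutions exist.
Back-substitute for Bézout coefficients:
  1 = 7 - 1·6
  ... = 41·(23) + 157·(-6)
So 41·(23) ≡ 1 (mod 157); multiply by 8: t ≡ 184 (mod 157).
Smallest nonnegative: t = 184 mod 157 = 27.

27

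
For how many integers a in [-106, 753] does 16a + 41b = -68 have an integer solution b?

21

gcd(41, 16):
  41 = 2×16 + 9
  16 = 1×9 + 7
  9 = 1×7 + 2
  7 = 3×2 + 1
  2 = 2×1
so gcd(41, 16) = 1.
Back-substitute for Bézout coefficients:
  1 = 7 - 3×2
  ... = 16×(18) + 41×(-7)
Scale by -68: particular solution (-1224, 476); reduce a mod 41: (6, -4).
General solution: a = 6 + 41t, b = -4 - 16t for integer t.
-106 ≤ 6 + 41t ≤ 753 gives t ∈ [-2, 18], which is 21 values.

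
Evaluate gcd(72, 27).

9

gcd(72, 27):
  72 = 2×27 + 18
  27 = 1×18 + 9
  18 = 2×9
so gcd(72, 27) = 9.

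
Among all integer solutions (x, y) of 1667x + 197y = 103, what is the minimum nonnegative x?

157

gcd(1667, 197):
  1667 = 8·197 + 91
  197 = 2·91 + 15
  91 = 6·15 + 1
  15 = 15·1
so gcd(1667, 197) = 1.
1 divides 103, so solutions exist.
Back-substitute for Bézout coefficients:
  1 = 91 - 6·15
  ... = 1667·(13) + 197·(-110)
Scale by 103/1 = 103: (x₀, y₀) = (1339, -11330).
General solution: x = 1339 + 197t, y = -11330 - 1667t for integer t.
x ≥ 0: smallest is 1339 mod 197 = 157 (at t = -6), with y = -1328.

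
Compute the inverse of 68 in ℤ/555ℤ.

302

gcd(555, 68) = 1.
By Bézout, 68×(-253) + 555×(31) = 1.
So 68×-253 ≡ 1 (mod 555), and -253 mod 555 = 302.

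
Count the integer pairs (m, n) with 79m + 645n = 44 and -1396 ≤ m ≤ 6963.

13

gcd(645, 79):
  645 = 8*79 + 13
  79 = 6*13 + 1
  13 = 13*1
so gcd(645, 79) = 1.
Back-substitute for Bézout coefficients:
  1 = 79 - 6*13
  ... = 79*(49) + 645*(-6)
Scale by 44: particular solution (2156, -264); reduce m mod 645: (221, -27).
General solution: m = 221 + 645t, n = -27 - 79t for integer t.
-1396 ≤ 221 + 645t ≤ 6963 gives t ∈ [-2, 10], which is 13 values.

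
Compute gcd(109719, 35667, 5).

1

gcd(109719, 35667):
  109719 = 3×35667 + 2718
  35667 = 13×2718 + 333
  2718 = 8×333 + 54
  333 = 6×54 + 9
  54 = 6×9
so gcd(109719, 35667) = 9.
gcd(9, 5) = 1.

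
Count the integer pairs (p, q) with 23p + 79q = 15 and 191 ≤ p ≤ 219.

1

gcd(79, 23) = 1.
By Bézout, 23×(-24) + 79×(7) = 1.
Particular solution: (35, -10).
General solution: p = 35 + 79t, q = -10 - 23t for integer t.
191 ≤ 35 + 79t ≤ 219 gives t ∈ [2, 2], which is 1 value.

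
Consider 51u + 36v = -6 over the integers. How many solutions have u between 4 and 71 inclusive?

5

gcd(51, 36) = 3.
By Bézout, 51×(5) + 36×(-7) = 3.
Particular solution: (2, -3).
General solution: u = 2 + 12t, v = -3 - 17t for integer t.
4 ≤ 2 + 12t ≤ 71 gives t ∈ [1, 5], which is 5 values.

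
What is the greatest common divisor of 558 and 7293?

3

gcd(7293, 558):
  7293 = 13·558 + 39
  558 = 14·39 + 12
  39 = 3·12 + 3
  12 = 4·3
so gcd(7293, 558) = 3.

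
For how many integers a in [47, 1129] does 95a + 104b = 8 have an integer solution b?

11

gcd(104, 95) = 1  (104 = 1*95 + 9, 95 = 10*9 + 5, 9 = 1*5 + 4, 5 = 1*4 + 1, 4 = 4*1).
Back-substituting, 95*(23) + 104*(-21) = 1.
Scale by 8: particular solution (184, -168); reduce a mod 104: (80, -73).
General solution: a = 80 + 104t, b = -73 - 95t for integer t.
47 ≤ 80 + 104t ≤ 1129 gives t ∈ [0, 10], which is 11 values.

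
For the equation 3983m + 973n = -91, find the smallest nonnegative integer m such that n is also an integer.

gcd(3983, 973):
  3983 = 4·973 + 91
  973 = 10·91 + 63
  91 = 1·63 + 28
  63 = 2·28 + 7
  28 = 4·7
so gcd(3983, 973) = 7.
7 divides -91, so solutions exist.
Back-substitute for Bézout coefficients:
  7 = 63 - 2·28
  ... = 3983·(-32) + 973·(131)
Scale by -91/7 = -13: (m₀, n₀) = (416, -1703).
General solution: m = 416 + 139t, n = -1703 - 569t for integer t.
m ≥ 0: smallest is 416 mod 139 = 138 (at t = -2), with n = -565.

138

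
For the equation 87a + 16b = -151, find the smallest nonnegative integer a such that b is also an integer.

gcd(87, 16) = 1  (87 = 5×16 + 7, 16 = 2×7 + 2, 7 = 3×2 + 1, 2 = 2×1).
1 divides -151, so solutions exist.
Back-substituting, 87×(7) + 16×(-38) = 1.
Scale by -151/1 = -151: (a₀, b₀) = (-1057, 5738).
General solution: a = -1057 + 16t, b = 5738 - 87t for integer t.
a ≥ 0: smallest is -1057 mod 16 = 15 (at t = 67), with b = -91.

15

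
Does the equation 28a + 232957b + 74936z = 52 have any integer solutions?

yes

gcd(232957, 28):
  232957 = 8319·28 + 25
  28 = 1·25 + 3
  25 = 8·3 + 1
  3 = 3·1
so gcd(232957, 28) = 1.
gcd(1, 74936) = 1.
1 divides 52, so integer solutions exist.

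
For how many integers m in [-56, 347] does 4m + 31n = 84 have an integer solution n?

gcd(31, 4):
  31 = 7·4 + 3
  4 = 1·3 + 1
  3 = 3·1
so gcd(31, 4) = 1.
Back-substitute for Bézout coefficients:
  1 = 4 - 1·3
  ... = 4·(8) + 31·(-1)
Scale by 84: particular solution (672, -84); reduce m mod 31: (21, 0).
General solution: m = 21 + 31t, n = 0 - 4t for integer t.
-56 ≤ 21 + 31t ≤ 347 gives t ∈ [-2, 10], which is 13 values.

13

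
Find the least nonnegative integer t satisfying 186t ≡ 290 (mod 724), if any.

gcd(724, 186) = 2.
2 divides 290, so solutions exist.
By Bézout, 186×(109) + 724×(-28) = 2.
So 186×(109) ≡ 2 (mod 724); multiply by 145: t ≡ 15805 (mod 362).
Smallest nonnegative: t = 15805 mod 362 = 239.

239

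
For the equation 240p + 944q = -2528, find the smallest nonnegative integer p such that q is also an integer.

17

gcd(944, 240) = 16.
16 divides -2528, so solutions exist.
By Bézout, 240×(4) + 944×(-1) = 16.
Scale by -2528/16 = -158: (p₀, q₀) = (-632, 158).
General solution: p = -632 + 59t, q = 158 - 15t for integer t.
p ≥ 0: smallest is -632 mod 59 = 17 (at t = 11), with q = -7.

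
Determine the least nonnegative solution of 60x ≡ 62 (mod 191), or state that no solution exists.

gcd(191, 60):
  191 = 3×60 + 11
  60 = 5×11 + 5
  11 = 2×5 + 1
  5 = 5×1
so gcd(191, 60) = 1.
1 divides 62, so solutions exist.
Back-substitute for Bézout coefficients:
  1 = 11 - 2×5
  ... = 60×(-35) + 191×(11)
So 60×(-35) ≡ 1 (mod 191); multiply by 62: x ≡ -2170 (mod 191).
Smallest nonnegative: x = -2170 mod 191 = 122.

122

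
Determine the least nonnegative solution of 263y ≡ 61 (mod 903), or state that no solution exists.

gcd(903, 263) = 1.
1 divides 61, so solutions exist.
By Bézout, 263*(-103) + 903*(30) = 1.
So 263*(-103) ≡ 1 (mod 903); multiply by 61: y ≡ -6283 (mod 903).
Smallest nonnegative: y = -6283 mod 903 = 38.

38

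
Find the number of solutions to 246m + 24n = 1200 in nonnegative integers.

gcd(246, 24):
  246 = 10×24 + 6
  24 = 4×6
so gcd(246, 24) = 6.
Back-substitute for Bézout coefficients:
  6 = 246 - 10×24
  ... = 246×(1) + 24×(-10)
Scale by 200: one solution is (200, -2000). Reduce m mod 4: (0, 50).
General: m = 0 + 4t, n = 50 - 41t.
m ≥ 0 ⇒ t ≥ 0; n ≥ 0 ⇒ t ≤ 1. So t ∈ [0, 1]: 2 solutions.

2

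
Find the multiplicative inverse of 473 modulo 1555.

gcd(1555, 473) = 1  (1555 = 3·473 + 136, 473 = 3·136 + 65, 136 = 2·65 + 6, 65 = 10·6 + 5, 6 = 1·5 + 1, 5 = 5·1).
Back-substituting, 473·(-263) + 1555·(80) = 1.
So 473·-263 ≡ 1 (mod 1555), and -263 mod 1555 = 1292.

1292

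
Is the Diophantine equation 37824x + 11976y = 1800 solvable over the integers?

yes

gcd(37824, 11976) = 24  (37824 = 3*11976 + 1896, 11976 = 6*1896 + 600, 1896 = 3*600 + 96, 600 = 6*96 + 24, 96 = 4*24).
24 divides 1800, so integer solutions exist.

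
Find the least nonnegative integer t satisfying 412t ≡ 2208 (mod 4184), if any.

gcd(4184, 412) = 4  (4184 = 10×412 + 64, 412 = 6×64 + 28, 64 = 2×28 + 8, 28 = 3×8 + 4, 8 = 2×4).
4 divides 2208, so solutions exist.
Back-substituting, 412×(457) + 4184×(-45) = 4.
So 412×(457) ≡ 4 (mod 4184); multiply by 552: t ≡ 252264 (mod 1046).
Smallest nonnegative: t = 252264 mod 1046 = 178.

178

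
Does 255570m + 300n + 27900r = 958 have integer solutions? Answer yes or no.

gcd(255570, 300) = 30  (255570 = 851×300 + 270, 300 = 1×270 + 30, 270 = 9×30).
gcd(30, 27900) = 30.
30 does not divide 958 (remainder 28), so no integer solutions.

no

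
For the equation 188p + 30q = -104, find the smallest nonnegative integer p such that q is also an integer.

gcd(188, 30) = 2  (188 = 6*30 + 8, 30 = 3*8 + 6, 8 = 1*6 + 2, 6 = 3*2).
2 divides -104, so solutions exist.
Back-substituting, 188*(4) + 30*(-25) = 2.
Scale by -104/2 = -52: (p₀, q₀) = (-208, 1300).
General solution: p = -208 + 15t, q = 1300 - 94t for integer t.
p ≥ 0: smallest is -208 mod 15 = 2 (at t = 14), with q = -16.

2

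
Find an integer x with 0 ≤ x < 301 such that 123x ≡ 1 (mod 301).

93

gcd(301, 123) = 1  (301 = 2·123 + 55, 123 = 2·55 + 13, 55 = 4·13 + 3, 13 = 4·3 + 1, 3 = 3·1).
Back-substituting, 123·(93) + 301·(-38) = 1.
So 123·93 ≡ 1 (mod 301), and 93 mod 301 = 93.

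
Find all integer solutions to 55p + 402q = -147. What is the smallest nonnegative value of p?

gcd(402, 55) = 1  (402 = 7·55 + 17, 55 = 3·17 + 4, 17 = 4·4 + 1, 4 = 4·1).
1 divides -147, so solutions exist.
Back-substituting, 55·(-95) + 402·(13) = 1.
Scale by -147/1 = -147: (p₀, q₀) = (13965, -1911).
General solution: p = 13965 + 402t, q = -1911 - 55t for integer t.
p ≥ 0: smallest is 13965 mod 402 = 297 (at t = -34), with q = -41.

297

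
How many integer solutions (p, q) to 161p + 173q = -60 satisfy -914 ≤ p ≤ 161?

gcd(173, 161):
  173 = 1×161 + 12
  161 = 13×12 + 5
  12 = 2×5 + 2
  5 = 2×2 + 1
  2 = 2×1
so gcd(173, 161) = 1.
Back-substitute for Bézout coefficients:
  1 = 5 - 2×2
  ... = 161×(72) + 173×(-67)
Scale by -60: particular solution (-4320, 4020); reduce p mod 173: (5, -5).
General solution: p = 5 + 173t, q = -5 - 161t for integer t.
-914 ≤ 5 + 173t ≤ 161 gives t ∈ [-5, 0], which is 6 values.

6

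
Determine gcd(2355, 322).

1

gcd(2355, 322):
  2355 = 7×322 + 101
  322 = 3×101 + 19
  101 = 5×19 + 6
  19 = 3×6 + 1
  6 = 6×1
so gcd(2355, 322) = 1.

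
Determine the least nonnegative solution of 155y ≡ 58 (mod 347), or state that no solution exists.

25

gcd(347, 155):
  347 = 2×155 + 37
  155 = 4×37 + 7
  37 = 5×7 + 2
  7 = 3×2 + 1
  2 = 2×1
so gcd(347, 155) = 1.
1 divides 58, so solutions exist.
Back-substitute for Bézout coefficients:
  1 = 7 - 3×2
  ... = 155×(150) + 347×(-67)
So 155×(150) ≡ 1 (mod 347); multiply by 58: y ≡ 8700 (mod 347).
Smallest nonnegative: y = 8700 mod 347 = 25.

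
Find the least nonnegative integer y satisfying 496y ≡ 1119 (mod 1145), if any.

614

gcd(1145, 496) = 1.
1 divides 1119, so solutions exist.
By Bézout, 496·(-464) + 1145·(201) = 1.
So 496·(-464) ≡ 1 (mod 1145); multiply by 1119: y ≡ -519216 (mod 1145).
Smallest nonnegative: y = -519216 mod 1145 = 614.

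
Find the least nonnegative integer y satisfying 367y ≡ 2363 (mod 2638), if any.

869

gcd(2638, 367):
  2638 = 7*367 + 69
  367 = 5*69 + 22
  69 = 3*22 + 3
  22 = 7*3 + 1
  3 = 3*1
so gcd(2638, 367) = 1.
1 divides 2363, so solutions exist.
Back-substitute for Bézout coefficients:
  1 = 22 - 7*3
  ... = 367*(841) + 2638*(-117)
So 367*(841) ≡ 1 (mod 2638); multiply by 2363: y ≡ 1987283 (mod 2638).
Smallest nonnegative: y = 1987283 mod 2638 = 869.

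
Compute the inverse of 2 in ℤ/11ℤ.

gcd(11, 2) = 1.
By Bézout, 2*(-5) + 11*(1) = 1.
So 2*-5 ≡ 1 (mod 11), and -5 mod 11 = 6.

6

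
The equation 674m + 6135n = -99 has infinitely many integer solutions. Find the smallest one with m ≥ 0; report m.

4014

gcd(6135, 674) = 1  (6135 = 9*674 + 69, 674 = 9*69 + 53, 69 = 1*53 + 16, 53 = 3*16 + 5, 16 = 3*5 + 1, 5 = 5*1).
1 divides -99, so solutions exist.
Back-substituting, 674*(-1156) + 6135*(127) = 1.
Scale by -99/1 = -99: (m₀, n₀) = (114444, -12573).
General solution: m = 114444 + 6135t, n = -12573 - 674t for integer t.
m ≥ 0: smallest is 114444 mod 6135 = 4014 (at t = -18), with n = -441.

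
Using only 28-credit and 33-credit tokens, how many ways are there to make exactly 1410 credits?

2

Need nonnegative integers with 28j + 33k = 1410.
gcd(28, 33) = 1, and 28·(13) + 33·(-11) = 1.
So (j₀, k₀) = (18330, -15510); general j = 18330 + 33t, k = -15510 - 28t.
j ≥ 0 ⇒ t ≥ -555; k ≥ 0 ⇒ t ≤ -554. That's 2 values of t.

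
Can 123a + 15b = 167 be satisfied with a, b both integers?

no

gcd(123, 15):
  123 = 8*15 + 3
  15 = 5*3
so gcd(123, 15) = 3.
3 does not divide 167 (remainder 2), so no integer solutions.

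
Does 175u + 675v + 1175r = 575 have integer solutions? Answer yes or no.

yes

gcd(675, 175) = 25.
gcd(25, 1175) = 25.
25 divides 575, so integer solutions exist.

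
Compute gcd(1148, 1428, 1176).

28

gcd(1428, 1148) = 28.
gcd(28, 1176) = 28.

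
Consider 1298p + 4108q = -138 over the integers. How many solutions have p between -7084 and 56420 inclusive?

31

gcd(4108, 1298) = 2  (4108 = 3*1298 + 214, 1298 = 6*214 + 14, 214 = 15*14 + 4, 14 = 3*4 + 2, 4 = 2*2).
Back-substituting, 1298*(883) + 4108*(-279) = 2.
Scale by -69: particular solution (-60927, 19251); reduce p mod 2054: (693, -219).
General solution: p = 693 + 2054t, q = -219 - 649t for integer t.
-7084 ≤ 693 + 2054t ≤ 56420 gives t ∈ [-3, 27], which is 31 values.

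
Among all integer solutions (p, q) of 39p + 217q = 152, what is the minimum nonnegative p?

143

gcd(217, 39):
  217 = 5*39 + 22
  39 = 1*22 + 17
  22 = 1*17 + 5
  17 = 3*5 + 2
  5 = 2*2 + 1
  2 = 2*1
so gcd(217, 39) = 1.
1 divides 152, so solutions exist.
Back-substitute for Bézout coefficients:
  1 = 5 - 2*2
  ... = 39*(-89) + 217*(16)
Scale by 152/1 = 152: (p₀, q₀) = (-13528, 2432).
General solution: p = -13528 + 217t, q = 2432 - 39t for integer t.
p ≥ 0: smallest is -13528 mod 217 = 143 (at t = 63), with q = -25.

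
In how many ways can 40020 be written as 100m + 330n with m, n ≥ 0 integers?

12

gcd(330, 100):
  330 = 3×100 + 30
  100 = 3×30 + 10
  30 = 3×10
so gcd(330, 100) = 10.
Back-substitute for Bézout coefficients:
  10 = 100 - 3×30
  ... = 100×(10) + 330×(-3)
Scale by 4002: one solution is (40020, -12006). Reduce m mod 33: (24, 114).
General: m = 24 + 33t, n = 114 - 10t.
m ≥ 0 ⇒ t ≥ 0; n ≥ 0 ⇒ t ≤ 11. So t ∈ [0, 11]: 12 solutions.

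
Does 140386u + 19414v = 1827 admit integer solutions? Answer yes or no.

gcd(140386, 19414) = 34.
34 does not divide 1827 (remainder 25), so no integer solutions.

no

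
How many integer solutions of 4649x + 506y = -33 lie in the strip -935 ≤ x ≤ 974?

gcd(4649, 506) = 1.
By Bézout, 4649*(-245) + 506*(2251) = 1.
Particular solution: (495, -4548).
General solution: x = 495 + 506t, y = -4548 - 4649t for integer t.
-935 ≤ 495 + 506t ≤ 974 gives t ∈ [-2, 0], which is 3 values.

3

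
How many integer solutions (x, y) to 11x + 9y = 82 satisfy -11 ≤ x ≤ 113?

14

gcd(11, 9) = 1  (11 = 1×9 + 2, 9 = 4×2 + 1, 2 = 2×1).
Back-substituting, 11×(-4) + 9×(5) = 1.
Scale by 82: particular solution (-328, 410); reduce x mod 9: (5, 3).
General solution: x = 5 + 9t, y = 3 - 11t for integer t.
-11 ≤ 5 + 9t ≤ 113 gives t ∈ [-1, 12], which is 14 values.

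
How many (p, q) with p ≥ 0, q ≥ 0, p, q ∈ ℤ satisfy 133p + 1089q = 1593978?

11

gcd(1089, 133) = 1  (1089 = 8*133 + 25, 133 = 5*25 + 8, 25 = 3*8 + 1, 8 = 8*1).
Back-substituting, 133*(-131) + 1089*(16) = 1.
Scale by 1593978: one solution is (-208811118, 25503648). Reduce p mod 1089: (276, 1430).
General: p = 276 + 1089t, q = 1430 - 133t.
p ≥ 0 ⇒ t ≥ 0; q ≥ 0 ⇒ t ≤ 10. So t ∈ [0, 10]: 11 solutions.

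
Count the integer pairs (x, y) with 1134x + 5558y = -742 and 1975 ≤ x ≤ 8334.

16

gcd(5558, 1134) = 14.
By Bézout, 1134×(-49) + 5558×(10) = 14.
Particular solution: (215, -44).
General solution: x = 215 + 397t, y = -44 - 81t for integer t.
1975 ≤ 215 + 397t ≤ 8334 gives t ∈ [5, 20], which is 16 values.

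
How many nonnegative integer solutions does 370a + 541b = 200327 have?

1

gcd(541, 370) = 1  (541 = 1·370 + 171, 370 = 2·171 + 28, 171 = 6·28 + 3, 28 = 9·3 + 1, 3 = 3·1).
Back-substituting, 370·(174) + 541·(-119) = 1.
Scale by 200327: one solution is (34856898, -23838913). Reduce a mod 541: (268, 187).
General: a = 268 + 541t, b = 187 - 370t.
a ≥ 0 ⇒ t ≥ 0; b ≥ 0 ⇒ t ≤ 0. So t ∈ [0, 0]: 1 solution.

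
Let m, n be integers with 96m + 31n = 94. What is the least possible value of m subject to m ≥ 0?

gcd(96, 31):
  96 = 3×31 + 3
  31 = 10×3 + 1
  3 = 3×1
so gcd(96, 31) = 1.
1 divides 94, so solutions exist.
Back-substitute for Bézout coefficients:
  1 = 31 - 10×3
  ... = 96×(-10) + 31×(31)
Scale by 94/1 = 94: (m₀, n₀) = (-940, 2914).
General solution: m = -940 + 31t, n = 2914 - 96t for integer t.
m ≥ 0: smallest is -940 mod 31 = 21 (at t = 31), with n = -62.

21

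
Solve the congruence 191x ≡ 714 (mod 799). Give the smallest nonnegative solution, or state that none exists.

gcd(799, 191) = 1  (799 = 4·191 + 35, 191 = 5·35 + 16, 35 = 2·16 + 3, 16 = 5·3 + 1, 3 = 3·1).
1 divides 714, so solutions exist.
Back-substituting, 191·(251) + 799·(-60) = 1.
So 191·(251) ≡ 1 (mod 799); multiply by 714: x ≡ 179214 (mod 799).
Smallest nonnegative: x = 179214 mod 799 = 238.

238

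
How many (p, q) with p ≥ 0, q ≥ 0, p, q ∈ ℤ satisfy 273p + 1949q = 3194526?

gcd(1949, 273) = 1  (1949 = 7*273 + 38, 273 = 7*38 + 7, 38 = 5*7 + 3, 7 = 2*3 + 1, 3 = 3*1).
Back-substituting, 273*(564) + 1949*(-79) = 1.
Scale by 3194526: one solution is (1801712664, -252367554). Reduce p mod 1949: (543, 1563).
General: p = 543 + 1949t, q = 1563 - 273t.
p ≥ 0 ⇒ t ≥ 0; q ≥ 0 ⇒ t ≤ 5. So t ∈ [0, 5]: 6 solutions.

6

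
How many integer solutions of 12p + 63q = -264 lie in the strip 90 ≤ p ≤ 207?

5

gcd(63, 12):
  63 = 5*12 + 3
  12 = 4*3
so gcd(63, 12) = 3.
Back-substitute for Bézout coefficients:
  3 = 63 - 5*12
  ... = 12*(-5) + 63*(1)
Scale by -88: particular solution (440, -88); reduce p mod 21: (20, -8).
General solution: p = 20 + 21t, q = -8 - 4t for integer t.
90 ≤ 20 + 21t ≤ 207 gives t ∈ [4, 8], which is 5 values.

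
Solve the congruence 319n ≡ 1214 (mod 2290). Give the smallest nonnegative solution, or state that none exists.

gcd(2290, 319):
  2290 = 7*319 + 57
  319 = 5*57 + 34
  57 = 1*34 + 23
  34 = 1*23 + 11
  23 = 2*11 + 1
  11 = 11*1
so gcd(2290, 319) = 1.
1 divides 1214, so solutions exist.
Back-substitute for Bézout coefficients:
  1 = 23 - 2*11
  ... = 319*(-201) + 2290*(28)
So 319*(-201) ≡ 1 (mod 2290); multiply by 1214: n ≡ -244014 (mod 2290).
Smallest nonnegative: n = -244014 mod 2290 = 1016.

1016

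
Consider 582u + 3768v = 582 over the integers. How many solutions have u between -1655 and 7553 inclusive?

15

gcd(3768, 582):
  3768 = 6*582 + 276
  582 = 2*276 + 30
  276 = 9*30 + 6
  30 = 5*6
so gcd(3768, 582) = 6.
Back-substitute for Bézout coefficients:
  6 = 276 - 9*30
  ... = 582*(-123) + 3768*(19)
Scale by 97: particular solution (-11931, 1843); reduce u mod 628: (1, 0).
General solution: u = 1 + 628t, v = 0 - 97t for integer t.
-1655 ≤ 1 + 628t ≤ 7553 gives t ∈ [-2, 12], which is 15 values.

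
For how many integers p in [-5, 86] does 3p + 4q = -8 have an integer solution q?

gcd(4, 3) = 1  (4 = 1×3 + 1, 3 = 3×1).
Back-substituting, 3×(-1) + 4×(1) = 1.
Scale by -8: particular solution (8, -8); reduce p mod 4: (0, -2).
General solution: p = 0 + 4t, q = -2 - 3t for integer t.
-5 ≤ 0 + 4t ≤ 86 gives t ∈ [-1, 21], which is 23 values.

23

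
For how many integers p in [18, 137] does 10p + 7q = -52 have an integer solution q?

17

gcd(10, 7) = 1  (10 = 1×7 + 3, 7 = 2×3 + 1, 3 = 3×1).
Back-substituting, 10×(-2) + 7×(3) = 1.
Scale by -52: particular solution (104, -156); reduce p mod 7: (6, -16).
General solution: p = 6 + 7t, q = -16 - 10t for integer t.
18 ≤ 6 + 7t ≤ 137 gives t ∈ [2, 18], which is 17 values.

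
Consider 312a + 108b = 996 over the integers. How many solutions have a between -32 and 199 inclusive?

26

gcd(312, 108):
  312 = 2*108 + 96
  108 = 1*96 + 12
  96 = 8*12
so gcd(312, 108) = 12.
Back-substitute for Bézout coefficients:
  12 = 108 - 1*96
  ... = 312*(-1) + 108*(3)
Scale by 83: particular solution (-83, 249); reduce a mod 9: (7, -11).
General solution: a = 7 + 9t, b = -11 - 26t for integer t.
-32 ≤ 7 + 9t ≤ 199 gives t ∈ [-4, 21], which is 26 values.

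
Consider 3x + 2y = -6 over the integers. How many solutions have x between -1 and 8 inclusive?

gcd(3, 2) = 1  (3 = 1×2 + 1, 2 = 2×1).
Back-substituting, 3×(1) + 2×(-1) = 1.
Scale by -6: particular solution (-6, 6); reduce x mod 2: (0, -3).
General solution: x = 0 + 2t, y = -3 - 3t for integer t.
-1 ≤ 0 + 2t ≤ 8 gives t ∈ [0, 4], which is 5 values.

5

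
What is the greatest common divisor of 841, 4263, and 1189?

gcd(4263, 841) = 29  (4263 = 5×841 + 58, 841 = 14×58 + 29, 58 = 2×29).
gcd(29, 1189) = 29.

29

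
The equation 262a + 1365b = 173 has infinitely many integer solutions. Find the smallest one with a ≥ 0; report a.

704

gcd(1365, 262) = 1  (1365 = 5·262 + 55, 262 = 4·55 + 42, 55 = 1·42 + 13, 42 = 3·13 + 3, 13 = 4·3 + 1, 3 = 3·1).
1 divides 173, so solutions exist.
Back-substituting, 262·(-422) + 1365·(81) = 1.
Scale by 173/1 = 173: (a₀, b₀) = (-73006, 14013).
General solution: a = -73006 + 1365t, b = 14013 - 262t for integer t.
a ≥ 0: smallest is -73006 mod 1365 = 704 (at t = 54), with b = -135.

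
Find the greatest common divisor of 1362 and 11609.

gcd(11609, 1362):
  11609 = 8*1362 + 713
  1362 = 1*713 + 649
  713 = 1*649 + 64
  649 = 10*64 + 9
  64 = 7*9 + 1
  9 = 9*1
so gcd(11609, 1362) = 1.

1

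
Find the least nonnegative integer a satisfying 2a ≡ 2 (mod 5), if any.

1

gcd(5, 2):
  5 = 2×2 + 1
  2 = 2×1
so gcd(5, 2) = 1.
1 divides 2, so solutions exist.
Back-substitute for Bézout coefficients:
  1 = 5 - 2×2
  ... = 2×(-2) + 5×(1)
So 2×(-2) ≡ 1 (mod 5); multiply by 2: a ≡ -4 (mod 5).
Smallest nonnegative: a = -4 mod 5 = 1.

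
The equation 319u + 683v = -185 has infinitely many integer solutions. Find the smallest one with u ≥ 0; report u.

gcd(683, 319):
  683 = 2*319 + 45
  319 = 7*45 + 4
  45 = 11*4 + 1
  4 = 4*1
so gcd(683, 319) = 1.
1 divides -185, so solutions exist.
Back-substitute for Bézout coefficients:
  1 = 45 - 11*4
  ... = 319*(-167) + 683*(78)
Scale by -185/1 = -185: (u₀, v₀) = (30895, -14430).
General solution: u = 30895 + 683t, v = -14430 - 319t for integer t.
u ≥ 0: smallest is 30895 mod 683 = 160 (at t = -45), with v = -75.

160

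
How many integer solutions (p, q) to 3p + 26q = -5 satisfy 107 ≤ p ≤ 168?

3

gcd(26, 3) = 1.
By Bézout, 3×(9) + 26×(-1) = 1.
Particular solution: (7, -1).
General solution: p = 7 + 26t, q = -1 - 3t for integer t.
107 ≤ 7 + 26t ≤ 168 gives t ∈ [4, 6], which is 3 values.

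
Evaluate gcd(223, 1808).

1

gcd(1808, 223):
  1808 = 8×223 + 24
  223 = 9×24 + 7
  24 = 3×7 + 3
  7 = 2×3 + 1
  3 = 3×1
so gcd(1808, 223) = 1.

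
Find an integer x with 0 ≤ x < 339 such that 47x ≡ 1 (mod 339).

gcd(339, 47) = 1  (339 = 7×47 + 10, 47 = 4×10 + 7, 10 = 1×7 + 3, 7 = 2×3 + 1, 3 = 3×1).
Back-substituting, 47×(101) + 339×(-14) = 1.
So 47×101 ≡ 1 (mod 339), and 101 mod 339 = 101.

101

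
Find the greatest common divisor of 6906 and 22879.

1

gcd(22879, 6906):
  22879 = 3·6906 + 2161
  6906 = 3·2161 + 423
  2161 = 5·423 + 46
  423 = 9·46 + 9
  46 = 5·9 + 1
  9 = 9·1
so gcd(22879, 6906) = 1.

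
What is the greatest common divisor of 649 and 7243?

gcd(7243, 649):
  7243 = 11·649 + 104
  649 = 6·104 + 25
  104 = 4·25 + 4
  25 = 6·4 + 1
  4 = 4·1
so gcd(7243, 649) = 1.

1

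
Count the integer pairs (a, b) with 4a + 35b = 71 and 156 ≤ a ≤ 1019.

24

gcd(35, 4):
  35 = 8·4 + 3
  4 = 1·3 + 1
  3 = 3·1
so gcd(35, 4) = 1.
Back-substitute for Bézout coefficients:
  1 = 4 - 1·3
  ... = 4·(9) + 35·(-1)
Scale by 71: particular solution (639, -71); reduce a mod 35: (9, 1).
General solution: a = 9 + 35t, b = 1 - 4t for integer t.
156 ≤ 9 + 35t ≤ 1019 gives t ∈ [5, 28], which is 24 values.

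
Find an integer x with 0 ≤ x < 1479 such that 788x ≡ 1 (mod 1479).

122

gcd(1479, 788) = 1.
By Bézout, 788·(122) + 1479·(-65) = 1.
So 788·122 ≡ 1 (mod 1479), and 122 mod 1479 = 122.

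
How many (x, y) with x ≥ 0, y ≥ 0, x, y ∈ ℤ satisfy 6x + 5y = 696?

24

gcd(6, 5) = 1  (6 = 1*5 + 1, 5 = 5*1).
Back-substituting, 6*(1) + 5*(-1) = 1.
Scale by 696: one solution is (696, -696). Reduce x mod 5: (1, 138).
General: x = 1 + 5t, y = 138 - 6t.
x ≥ 0 ⇒ t ≥ 0; y ≥ 0 ⇒ t ≤ 23. So t ∈ [0, 23]: 24 solutions.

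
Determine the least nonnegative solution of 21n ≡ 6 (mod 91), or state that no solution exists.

gcd(91, 21) = 7.
7 does not divide 6, so the congruence has no solution.

no solution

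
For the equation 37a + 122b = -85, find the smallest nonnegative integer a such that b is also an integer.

1

gcd(122, 37):
  122 = 3·37 + 11
  37 = 3·11 + 4
  11 = 2·4 + 3
  4 = 1·3 + 1
  3 = 3·1
so gcd(122, 37) = 1.
1 divides -85, so solutions exist.
Back-substitute for Bézout coefficients:
  1 = 4 - 1·3
  ... = 37·(33) + 122·(-10)
Scale by -85/1 = -85: (a₀, b₀) = (-2805, 850).
General solution: a = -2805 + 122t, b = 850 - 37t for integer t.
a ≥ 0: smallest is -2805 mod 122 = 1 (at t = 23), with b = -1.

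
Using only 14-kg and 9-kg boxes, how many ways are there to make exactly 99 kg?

1

Need nonnegative integers with 14j + 9k = 99.
gcd(14, 9) = 1, and 14·(2) + 9·(-3) = 1.
So (j₀, k₀) = (198, -297); general j = 198 + 9t, k = -297 - 14t.
j ≥ 0 ⇒ t ≥ -22; k ≥ 0 ⇒ t ≤ -22. That's 1 value of t.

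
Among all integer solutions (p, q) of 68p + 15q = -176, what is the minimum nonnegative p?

gcd(68, 15) = 1  (68 = 4·15 + 8, 15 = 1·8 + 7, 8 = 1·7 + 1, 7 = 7·1).
1 divides -176, so solutions exist.
Back-substituting, 68·(2) + 15·(-9) = 1.
Scale by -176/1 = -176: (p₀, q₀) = (-352, 1584).
General solution: p = -352 + 15t, q = 1584 - 68t for integer t.
p ≥ 0: smallest is -352 mod 15 = 8 (at t = 24), with q = -48.

8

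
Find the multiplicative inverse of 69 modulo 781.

gcd(781, 69) = 1  (781 = 11×69 + 22, 69 = 3×22 + 3, 22 = 7×3 + 1, 3 = 3×1).
Back-substituting, 69×(-249) + 781×(22) = 1.
So 69×-249 ≡ 1 (mod 781), and -249 mod 781 = 532.

532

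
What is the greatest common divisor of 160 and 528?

16

gcd(528, 160):
  528 = 3×160 + 48
  160 = 3×48 + 16
  48 = 3×16
so gcd(528, 160) = 16.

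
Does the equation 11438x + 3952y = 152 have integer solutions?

yes

gcd(11438, 3952) = 38.
38 divides 152, so integer solutions exist.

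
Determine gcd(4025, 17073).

gcd(17073, 4025):
  17073 = 4*4025 + 973
  4025 = 4*973 + 133
  973 = 7*133 + 42
  133 = 3*42 + 7
  42 = 6*7
so gcd(17073, 4025) = 7.

7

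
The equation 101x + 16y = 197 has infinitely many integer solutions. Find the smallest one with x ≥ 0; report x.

1

gcd(101, 16) = 1.
1 divides 197, so solutions exist.
By Bézout, 101×(-3) + 16×(19) = 1.
Scale by 197/1 = 197: (x₀, y₀) = (-591, 3743).
General solution: x = -591 + 16t, y = 3743 - 101t for integer t.
x ≥ 0: smallest is -591 mod 16 = 1 (at t = 37), with y = 6.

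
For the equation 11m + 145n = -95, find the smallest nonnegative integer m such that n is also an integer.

gcd(145, 11) = 1  (145 = 13*11 + 2, 11 = 5*2 + 1, 2 = 2*1).
1 divides -95, so solutions exist.
Back-substituting, 11*(66) + 145*(-5) = 1.
Scale by -95/1 = -95: (m₀, n₀) = (-6270, 475).
General solution: m = -6270 + 145t, n = 475 - 11t for integer t.
m ≥ 0: smallest is -6270 mod 145 = 110 (at t = 44), with n = -9.

110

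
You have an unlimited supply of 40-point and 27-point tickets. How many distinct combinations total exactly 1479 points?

1

Need nonnegative integers with 40j + 27k = 1479.
gcd(40, 27) = 1, and 40·(-2) + 27·(3) = 1.
So (j₀, k₀) = (-2958, 4437); general j = -2958 + 27t, k = 4437 - 40t.
j ≥ 0 ⇒ t ≥ 110; k ≥ 0 ⇒ t ≤ 110. That's 1 value of t.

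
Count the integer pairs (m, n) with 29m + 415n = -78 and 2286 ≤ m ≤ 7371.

gcd(415, 29):
  415 = 14×29 + 9
  29 = 3×9 + 2
  9 = 4×2 + 1
  2 = 2×1
so gcd(415, 29) = 1.
Back-substitute for Bézout coefficients:
  1 = 9 - 4×2
  ... = 29×(-186) + 415×(13)
Scale by -78: particular solution (14508, -1014); reduce m mod 415: (398, -28).
General solution: m = 398 + 415t, n = -28 - 29t for integer t.
2286 ≤ 398 + 415t ≤ 7371 gives t ∈ [5, 16], which is 12 values.

12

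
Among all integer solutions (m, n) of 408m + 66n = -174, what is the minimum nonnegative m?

gcd(408, 66):
  408 = 6*66 + 12
  66 = 5*12 + 6
  12 = 2*6
so gcd(408, 66) = 6.
6 divides -174, so solutions exist.
Back-substitute for Bézout coefficients:
  6 = 66 - 5*12
  ... = 408*(-5) + 66*(31)
Scale by -174/6 = -29: (m₀, n₀) = (145, -899).
General solution: m = 145 + 11t, n = -899 - 68t for integer t.
m ≥ 0: smallest is 145 mod 11 = 2 (at t = -13), with n = -15.

2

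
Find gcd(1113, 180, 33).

gcd(1113, 180) = 3.
gcd(3, 33) = 3.

3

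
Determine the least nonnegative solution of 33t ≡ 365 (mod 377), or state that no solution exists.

171

gcd(377, 33) = 1  (377 = 11·33 + 14, 33 = 2·14 + 5, 14 = 2·5 + 4, 5 = 1·4 + 1, 4 = 4·1).
1 divides 365, so solutions exist.
Back-substituting, 33·(80) + 377·(-7) = 1.
So 33·(80) ≡ 1 (mod 377); multiply by 365: t ≡ 29200 (mod 377).
Smallest nonnegative: t = 29200 mod 377 = 171.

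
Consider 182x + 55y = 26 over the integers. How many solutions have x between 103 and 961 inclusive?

gcd(182, 55):
  182 = 3·55 + 17
  55 = 3·17 + 4
  17 = 4·4 + 1
  4 = 4·1
so gcd(182, 55) = 1.
Back-substitute for Bézout coefficients:
  1 = 17 - 4·4
  ... = 182·(13) + 55·(-43)
Scale by 26: particular solution (338, -1118); reduce x mod 55: (8, -26).
General solution: x = 8 + 55t, y = -26 - 182t for integer t.
103 ≤ 8 + 55t ≤ 961 gives t ∈ [2, 17], which is 16 values.

16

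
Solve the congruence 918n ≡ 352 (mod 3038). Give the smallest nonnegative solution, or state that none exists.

1066

gcd(3038, 918):
  3038 = 3*918 + 284
  918 = 3*284 + 66
  284 = 4*66 + 20
  66 = 3*20 + 6
  20 = 3*6 + 2
  6 = 3*2
so gcd(3038, 918) = 2.
2 divides 352, so solutions exist.
Back-substitute for Bézout coefficients:
  2 = 20 - 3*6
  ... = 918*(-460) + 3038*(139)
So 918*(-460) ≡ 2 (mod 3038); multiply by 176: n ≡ -80960 (mod 1519).
Smallest nonnegative: n = -80960 mod 1519 = 1066.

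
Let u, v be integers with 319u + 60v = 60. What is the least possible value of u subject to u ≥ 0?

0

gcd(319, 60):
  319 = 5·60 + 19
  60 = 3·19 + 3
  19 = 6·3 + 1
  3 = 3·1
so gcd(319, 60) = 1.
1 divides 60, so solutions exist.
Back-substitute for Bézout coefficients:
  1 = 19 - 6·3
  ... = 319·(19) + 60·(-101)
Scale by 60/1 = 60: (u₀, v₀) = (1140, -6060).
General solution: u = 1140 + 60t, v = -6060 - 319t for integer t.
u ≥ 0: smallest is 1140 mod 60 = 0 (at t = -19), with v = 1.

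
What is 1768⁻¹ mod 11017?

gcd(11017, 1768) = 1  (11017 = 6×1768 + 409, 1768 = 4×409 + 132, 409 = 3×132 + 13, 132 = 10×13 + 2, 13 = 6×2 + 1, 2 = 2×1).
Back-substituting, 1768×(-5091) + 11017×(817) = 1.
So 1768×-5091 ≡ 1 (mod 11017), and -5091 mod 11017 = 5926.

5926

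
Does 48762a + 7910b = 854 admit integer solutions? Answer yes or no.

gcd(48762, 7910) = 14  (48762 = 6*7910 + 1302, 7910 = 6*1302 + 98, 1302 = 13*98 + 28, 98 = 3*28 + 14, 28 = 2*14).
14 divides 854, so integer solutions exist.

yes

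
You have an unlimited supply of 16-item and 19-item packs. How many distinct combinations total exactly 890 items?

3

Need nonnegative integers with 16j + 19k = 890.
gcd(16, 19) = 1, and 16·(6) + 19·(-5) = 1.
So (j₀, k₀) = (5340, -4450); general j = 5340 + 19t, k = -4450 - 16t.
j ≥ 0 ⇒ t ≥ -281; k ≥ 0 ⇒ t ≤ -279. That's 3 values of t.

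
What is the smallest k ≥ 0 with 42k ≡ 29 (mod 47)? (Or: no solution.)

gcd(47, 42) = 1  (47 = 1*42 + 5, 42 = 8*5 + 2, 5 = 2*2 + 1, 2 = 2*1).
1 divides 29, so solutions exist.
Back-substituting, 42*(-19) + 47*(17) = 1.
So 42*(-19) ≡ 1 (mod 47); multiply by 29: k ≡ -551 (mod 47).
Smallest nonnegative: k = -551 mod 47 = 13.

13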